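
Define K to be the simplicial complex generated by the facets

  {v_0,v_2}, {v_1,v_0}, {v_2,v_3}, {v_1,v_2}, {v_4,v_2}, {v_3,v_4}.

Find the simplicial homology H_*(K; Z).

We work with the vertex ordering v_0 < v_1 < v_2 < v_3 < v_4. The simplices of K, each written with vertices in increasing order, are:

  0-simplices (5): [v_0], [v_1], [v_2], [v_3], [v_4]
  1-simplices (6): [v_0,v_1], [v_0,v_2], [v_1,v_2], [v_2,v_3], [v_2,v_4], [v_3,v_4]

so the chain groups are C_0 ≅ Z^5, C_1 ≅ Z^6.

Boundary ∂_1: C_1 → C_0 sends each edge [p,q] (with p < q) to q − p.
This gives a 5×6 integer matrix of rank 4; reducing to Smith normal form yields diagonal entries (1,1,1,1).

Now H_k = ker ∂_k / im ∂_{k+1}, so:

  H_0: rank C_0 − rank ∂_1 = 5 − 4 = 1, and the invariant factors of ∂_1 are all 1, so H_0 = Z.
  H_1: rank ker ∂_1 − rank ∂_2 = (6 − 4) − 0 = 2, and there is no ∂_2, so H_1 = Z^2.

As a check, the Euler characteristic is 5 − 6 = -1, which agrees with 1 − 2 = -1.
(K is a triangulation of a wedge of 2 circles.)

H_0 ≅ Z,  H_1 ≅ Z^2.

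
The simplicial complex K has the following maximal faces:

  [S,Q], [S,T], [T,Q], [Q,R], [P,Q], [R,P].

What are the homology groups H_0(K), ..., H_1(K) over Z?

H_0 ≅ Z,  H_1 ≅ Z^2.

Order the vertices as P < Q < R < S < T. Listing each simplex with vertices in this order, K has dimension 1 with simplices:

  0-simplices (5): P, Q, R, S, T
  1-simplices (6): PQ, PR, QR, QS, QT, ST

so the chain groups are C_0 ≅ Z^5, C_1 ≅ Z^6.

∂_1: C_1 → C_0 is given by ∂[p,q] = [q] − [p]. For instance
  ∂QS = S − Q.
The resulting 5×6 matrix has rank 4, and its Smith normal form has invariant factors (1,1,1,1).

Computing H_k = (kernel of ∂_k) / (image of ∂_{k+1}):

  H_0: rank C_0 − rank ∂_1 = 5 − 4 = 1, and the invariant factors of ∂_1 are all 1, so H_0 ≅ Z.
  H_1: rank ker ∂_1 − rank ∂_2 = (6 − 4) − 0 = 2, and there is no ∂_2, so H_1 ≅ Z^2.

As a check, the Euler characteristic is 5 − 6 = -1, which agrees with 1 − 2 = -1.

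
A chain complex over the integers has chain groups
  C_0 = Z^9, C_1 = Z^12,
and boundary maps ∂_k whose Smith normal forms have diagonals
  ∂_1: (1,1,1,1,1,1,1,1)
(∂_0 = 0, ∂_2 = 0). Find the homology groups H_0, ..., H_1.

H_0 = Z,  H_1 = Z^4.

H_0: b_0 = 9 − 0 − 8 = 1; torsion from ∂_1 factors > 1: none. So H_0 = Z.
H_1: b_1 = 12 − 8 − 0 = 4; torsion from ∂_2 factors > 1: none. So H_1 = Z^4.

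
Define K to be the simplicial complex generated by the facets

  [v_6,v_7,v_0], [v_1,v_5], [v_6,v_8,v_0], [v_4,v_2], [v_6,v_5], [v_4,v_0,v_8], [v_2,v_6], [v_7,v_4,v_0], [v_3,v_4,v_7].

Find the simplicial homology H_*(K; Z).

Order the vertices as v_0 < v_1 < v_2 < v_3 < v_4 < v_5 < v_6 < v_7 < v_8. Listing each simplex with vertices in this order, K has dimension 2 with simplices:

  0-simplices (9): [v_0], [v_1], [v_2], [v_3], [v_4], [v_5], [v_6], [v_7], [v_8]
  1-simplices (14): [v_0,v_4], [v_0,v_6], [v_0,v_7], [v_0,v_8], [v_1,v_5], [v_2,v_4], [v_2,v_6], [v_3,v_4], [v_3,v_7], [v_4,v_7], [v_4,v_8], [v_5,v_6], [v_6,v_7], [v_6,v_8]
  2-simplices (5): [v_0,v_4,v_7], [v_0,v_4,v_8], [v_0,v_6,v_7], [v_0,v_6,v_8], [v_3,v_4,v_7]

giving chain groups C_0 ≅ Z^9, C_1 ≅ Z^14, C_2 ≅ Z^5.

The boundary map ∂_1: C_1 → C_0 sends each edge [p,q] (with p < q) to q − p. For instance
  ∂[v_4,v_7] = [v_7] − [v_4].
The resulting 9×14 matrix has rank 8, and its Smith normal form has invariant factors (1,1,1,1,1,1,1,1).

Boundary ∂_2: C_2 → C_1 acts by ∂[p,q,r] = [q,r] − [p,r] + [p,q]. For instance
  ∂[v_0,v_6,v_8] = [v_6,v_8] − [v_0,v_8] + [v_0,v_6],
  ∂[v_3,v_4,v_7] = [v_4,v_7] − [v_3,v_7] + [v_3,v_4].
The 14×5 boundary matrix has rank 5 and Smith normal form diag(1,1,1,1,1).

Now H_k = ker ∂_k / im ∂_{k+1}, so:

  H_0: rank C_0 − rank ∂_1 = 9 − 8 = 1, and the invariant factors of ∂_1 are all 1, so H_0 = Z.
  H_1: rank ker ∂_1 − rank ∂_2 = (14 − 8) − 5 = 1, and the invariant factors of ∂_2 are all 1, so H_1 = Z.
  H_2: rank ker ∂_2 − rank ∂_3 = (5 − 5) − 0 = 0, and there is no ∂_3, so H_2 = 0.

H_0 ≅ Z,  H_1 ≅ Z,  H_2 = 0.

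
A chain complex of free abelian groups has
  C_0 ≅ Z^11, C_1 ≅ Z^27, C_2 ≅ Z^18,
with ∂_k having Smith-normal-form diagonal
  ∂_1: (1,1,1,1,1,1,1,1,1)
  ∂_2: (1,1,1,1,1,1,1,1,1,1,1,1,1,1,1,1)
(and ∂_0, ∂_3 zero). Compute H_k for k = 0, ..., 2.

H_0 ≅ Z^2,  H_1 ≅ Z^2,  H_2 ≅ Z^2.

H_0: b_0 = 11 − 0 − 9 = 2; torsion from ∂_1 factors > 1: none. So H_0 ≅ Z^2.
H_1: b_1 = 27 − 9 − 16 = 2; torsion from ∂_2 factors > 1: none. So H_1 ≅ Z^2.
H_2: b_2 = 18 − 16 − 0 = 2; torsion from ∂_3 factors > 1: none. So H_2 ≅ Z^2.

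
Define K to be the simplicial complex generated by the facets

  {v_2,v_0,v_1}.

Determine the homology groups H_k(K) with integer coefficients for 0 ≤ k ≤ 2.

Order the vertices as v_0 < v_1 < v_2. Listing each simplex with vertices in this order, K has dimension 2 with simplices:

  0-simplices (3): [v_0], [v_1], [v_2]
  1-simplices (3): [v_0,v_1], [v_0,v_2], [v_1,v_2]
  2-simplices (1): [v_0,v_1,v_2]

so the chain groups are C_0 ≅ Z^3, C_1 ≅ Z^3, C_2 ≅ Z^1.

The boundary map ∂_1: C_1 → C_0 sends each edge [p,q] (with p < q) to q − p. For instance
  ∂[v_1,v_2] = [v_2] − [v_1].
This gives a 3×3 integer matrix of rank 2; reducing to Smith normal form yields diagonal entries (1,1).

∂_2: C_2 → C_1 acts by ∂[p,q,r] = [q,r] − [p,r] + [p,q]. For instance
  ∂[v_0,v_1,v_2] = [v_1,v_2] − [v_0,v_2] + [v_0,v_1].
The resulting 3×1 matrix has rank 1, and its Smith normal form has invariant factors (1).

Computing H_k = (kernel of ∂_k) / (image of ∂_{k+1}):

  H_0: rank C_0 − rank ∂_1 = 3 − 2 = 1, and the invariant factors of ∂_1 are all 1, so H_0 = Z.
  H_1: rank ker ∂_1 − rank ∂_2 = (3 − 2) − 1 = 0, and the invariant factors of ∂_2 are all 1, so H_1 = 0.
  H_2: rank ker ∂_2 − rank ∂_3 = (1 − 1) − 0 = 0, and there is no ∂_3, so H_2 = 0.

As a check, the Euler characteristic is 3 − 3 + 1 = 1, which agrees with 1 − 0 + 0 = 1.

H_0 ≅ Z,  H_1 = 0,  H_2 = 0.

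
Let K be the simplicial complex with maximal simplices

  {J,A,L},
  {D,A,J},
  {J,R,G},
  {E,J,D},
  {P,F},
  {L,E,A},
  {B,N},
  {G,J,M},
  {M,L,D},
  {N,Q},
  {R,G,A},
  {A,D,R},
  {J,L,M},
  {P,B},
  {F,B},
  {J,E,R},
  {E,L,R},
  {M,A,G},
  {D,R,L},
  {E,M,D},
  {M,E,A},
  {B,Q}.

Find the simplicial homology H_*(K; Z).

We work with the vertex ordering A < B < D < E < F < G < J < L < M < N < P < Q < R. The simplices of K, each written with vertices in increasing order, are:

  0-simplices (13): A, B, D, E, F, G, J, L, M, N, P, Q, R
  1-simplices (30): AD, AE, AG, AJ, AL, AM, AR, BF, BN, BP, BQ, DE, DJ, DL, DM, DR, EJ, EL, EM, ER, FP, GJ, GM, GR, JL, JM, JR, LM, LR, NQ
  2-simplices (16): ADJ, ADR, AEL, AEM, AGM, AGR, AJL, DEJ, DEM, DLM, DLR, EJR, ELR, GJM, GJR, JLM

giving chain groups C_0 ≅ Z^13, C_1 ≅ Z^30, C_2 ≅ Z^16.

The boundary map ∂_1: C_1 → C_0 maps an edge to its endpoints' difference, ∂[p,q] = q − p.
As a 13×30 matrix over Z this has rank 11, with invariant factors (1,1,1,1,1,1,1,1,1,1,1).

Boundary ∂_2: C_2 → C_1 sends each 2-simplex [p,q,r] to [q,r] − [p,r] + [p,q]. For instance
  ∂AJL = JL − AL + AJ,
  ∂ADR = DR − AR + AD.
The resulting 30×16 matrix has rank 15, and its Smith normal form has invariant factors (1,1,1,1,1,1,1,1,1,1,1,1,1,1,1).

Reading off H_k = ker ∂_k / im ∂_{k+1}:

  H_0: rank C_0 − rank ∂_1 = 13 − 11 = 2, and the invariant factors of ∂_1 are all 1, so H_0 = Z^2.
  H_1: rank ker ∂_1 − rank ∂_2 = (30 − 11) − 15 = 4, and the invariant factors of ∂_2 are all 1, so H_1 = Z^4.
  H_2: rank ker ∂_2 − rank ∂_3 = (16 − 15) − 0 = 1, and there is no ∂_3, so H_2 = Z.

(K is a triangulation of the disjoint union of the torus T^2 and a wedge of 2 circles.)

H_0 ≅ Z^2,  H_1 ≅ Z^4,  H_2 ≅ Z.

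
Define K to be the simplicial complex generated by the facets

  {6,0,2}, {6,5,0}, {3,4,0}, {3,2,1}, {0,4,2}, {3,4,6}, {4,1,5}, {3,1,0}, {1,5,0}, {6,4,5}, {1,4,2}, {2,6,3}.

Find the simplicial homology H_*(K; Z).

H_0 = Z,  H_1 = Z/2,  H_2 = 0.

Order the vertices as 0 < 1 < 2 < 3 < 4 < 5 < 6. Listing each simplex with vertices in this order, K has dimension 2 with simplices:

  0-simplices (7): [0], [1], [2], [3], [4], [5], [6]
  1-simplices (18): [0,1], [0,2], [0,3], [0,4], [0,5], [0,6], [1,2], [1,3], [1,4], [1,5], [2,3], [2,4], [2,6], [3,4], [3,6], [4,5], [4,6], [5,6]
  2-simplices (12): [0,1,3], [0,1,5], [0,2,4], [0,2,6], [0,3,4], [0,5,6], [1,2,3], [1,2,4], [1,4,5], [2,3,6], [3,4,6], [4,5,6]

so the chain groups are C_0 ≅ Z^7, C_1 ≅ Z^18, C_2 ≅ Z^12.

∂_1: C_1 → C_0 sends each edge [p,q] (with p < q) to q − p. For instance
  ∂[0,1] = [1] − [0].
As a 7×18 matrix over Z this has rank 6, with invariant factors (1,1,1,1,1,1).

The boundary map ∂_2: C_2 → C_1 acts by ∂[p,q,r] = [q,r] − [p,r] + [p,q]. For instance
  ∂[4,5,6] = [5,6] − [4,6] + [4,5],
  ∂[1,2,3] = [2,3] − [1,3] + [1,2].
The resulting 18×12 matrix has rank 12, and its Smith normal form has invariant factors (1,1,1,1,1,1,1,1,1,1,1,2).

From H_k ≅ ker(∂_k) / im(∂_{k+1}) we obtain:

  H_0: rank C_0 − rank ∂_1 = 7 − 6 = 1, and the invariant factors of ∂_1 are all 1, so H_0 = Z.
  H_1: rank ker ∂_1 − rank ∂_2 = (18 − 6) − 12 = 0, and ∂_2 has invariant factor 2 > 1, so H_1 = Z/2.
  H_2: rank ker ∂_2 − rank ∂_3 = (12 − 12) − 0 = 0, and there is no ∂_3, so H_2 = 0.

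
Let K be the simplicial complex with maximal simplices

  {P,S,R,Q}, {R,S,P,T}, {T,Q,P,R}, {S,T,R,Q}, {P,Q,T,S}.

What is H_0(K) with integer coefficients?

We work with the vertex ordering P < Q < R < S < T. The simplices of K, each written with vertices in increasing order, are:

  0-simplices (5): P, Q, R, S, T
  1-simplices (10): PQ, PR, PS, PT, QR, QS, QT, RS, RT, ST
  2-simplices (10): PQR, PQS, PQT, PRS, PRT, PST, QRS, QRT, QST, RST
  3-simplices (5): PQRS, PQRT, PQST, PRST, QRST

Hence C_0 ≅ Z^5, C_1 ≅ Z^10, C_2 ≅ Z^10, C_3 ≅ Z^5.

∂_1: C_1 → C_0 sends each edge [p,q] (with p < q) to q − p. For instance
  ∂QR = R − Q.
As a 5×10 matrix over Z this has rank 4, with invariant factors (1,1,1,1).

∂_2: C_2 → C_1 maps a triangle to the signed sum of its edges. For instance
  ∂PQT = QT − PT + PQ,
  ∂RST = ST − RT + RS.
The resulting 10×10 matrix has rank 6, and its Smith normal form has invariant factors (1,1,1,1,1,1).

The boundary map ∂_3: C_3 → C_2 sends each 3-simplex σ to the alternating sum Σ_i (−1)^i (σ with its i-th vertex removed). For instance
  ∂PQRS = QRS − PRS + PQS − PQR,
  ∂PQRT = QRT − PRT + PQT − PQR.
The 10×5 boundary matrix has rank 4 and Smith normal form diag(1,1,1,1).

From H_k ≅ ker(∂_k) / im(∂_{k+1}) we obtain:

  H_0: rank C_0 − rank ∂_1 = 5 − 4 = 1, and the invariant factors of ∂_1 are all 1, so H_0 ≅ Z.

(K is a triangulation of the 3-sphere S^3.)

H_0 = Z.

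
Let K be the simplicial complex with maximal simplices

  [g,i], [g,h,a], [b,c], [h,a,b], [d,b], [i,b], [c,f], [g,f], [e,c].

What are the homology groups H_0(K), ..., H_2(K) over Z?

H_0 ≅ Z,  H_1 ≅ Z^2,  H_2 = 0.

Take the total order a < b < c < d < e < f < g < h < i on the vertex set. Then K (dimension 2) consists of the simplices:

  0-simplices (9): a, b, c, d, e, f, g, h, i
  1-simplices (12): ab, ag, ah, bc, bd, bh, bi, ce, cf, fg, gh, gi
  2-simplices (2): abh, agh

so the chain groups are C_0 ≅ Z^9, C_1 ≅ Z^12, C_2 ≅ Z^2.

Boundary ∂_1: C_1 → C_0 is given by ∂[p,q] = [q] − [p]. For instance
  ∂bi = i − b.
This gives a 9×12 integer matrix of rank 8; reducing to Smith normal form yields diagonal entries (1,1,1,1,1,1,1,1).

∂_2: C_2 → C_1 acts by ∂[p,q,r] = [q,r] − [p,r] + [p,q]. For instance
  ∂abh = bh − ah + ab,
  ∂agh = gh − ah + ag.
As a 12×2 matrix over Z this has rank 2, with invariant factors (1,1).

From H_k ≅ ker(∂_k) / im(∂_{k+1}) we obtain:

  H_0: rank C_0 − rank ∂_1 = 9 − 8 = 1, and the invariant factors of ∂_1 are all 1, so H_0 = Z.
  H_1: rank ker ∂_1 − rank ∂_2 = (12 − 8) − 2 = 2, and the invariant factors of ∂_2 are all 1, so H_1 = Z^2.
  H_2: rank ker ∂_2 − rank ∂_3 = (2 − 2) − 0 = 0, and there is no ∂_3, so H_2 = 0.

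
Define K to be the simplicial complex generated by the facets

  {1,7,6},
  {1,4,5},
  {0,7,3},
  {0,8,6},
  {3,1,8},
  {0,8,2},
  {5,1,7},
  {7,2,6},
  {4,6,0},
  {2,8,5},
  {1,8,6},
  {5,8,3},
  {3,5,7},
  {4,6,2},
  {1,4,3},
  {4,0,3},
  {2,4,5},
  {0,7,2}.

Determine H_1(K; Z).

We work with the vertex ordering 0 < 1 < 2 < 3 < 4 < 5 < 6 < 7 < 8. The simplices of K, each written with vertices in increasing order, are:

  0-simplices (9): [0], [1], [2], [3], [4], [5], [6], [7], [8]
  1-simplices (27): (27 of them)
  2-simplices (18): [0,2,7], [0,2,8], [0,3,4], [0,3,7], [0,4,6], [0,6,8], [1,3,4], [1,3,8], [1,4,5], [1,5,7], [1,6,7], [1,6,8], [2,4,5], [2,4,6], [2,5,8], [2,6,7], [3,5,7], [3,5,8]

so the chain groups are C_0 ≅ Z^9, C_1 ≅ Z^27, C_2 ≅ Z^18.

∂_1: C_1 → C_0 sends each edge [p,q] (with p < q) to q − p. For instance
  ∂[1,4] = [4] − [1].
This gives a 9×27 integer matrix of rank 8; reducing to Smith normal form yields diagonal entries (1,1,1,1,1,1,1,1).

Boundary ∂_2: C_2 → C_1 sends each 2-simplex [p,q,r] to [q,r] − [p,r] + [p,q]. For instance
  ∂[2,4,6] = [4,6] − [2,6] + [2,4],
  ∂[0,2,8] = [2,8] − [0,8] + [0,2].
The resulting 27×18 matrix has rank 18, and its Smith normal form has invariant factors (1,1,1,1,1,1,1,1,1,1,1,1,1,1,1,1,1,2).

Computing H_k = (kernel of ∂_k) / (image of ∂_{k+1}):

  H_1: rank ker ∂_1 − rank ∂_2 = (27 − 8) − 18 = 1, and ∂_2 has invariant factor 2 > 1, so H_1 ≅ Z ⊕ Z/2.

H_1 = Z ⊕ Z/2.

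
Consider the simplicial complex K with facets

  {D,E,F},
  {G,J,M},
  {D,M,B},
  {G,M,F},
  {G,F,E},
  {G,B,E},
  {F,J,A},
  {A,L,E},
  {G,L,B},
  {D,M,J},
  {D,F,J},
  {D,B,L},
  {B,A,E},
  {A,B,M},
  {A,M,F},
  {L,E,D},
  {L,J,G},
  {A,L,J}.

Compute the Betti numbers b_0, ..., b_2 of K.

Order the vertices as A < B < D < E < F < G < J < L < M. Listing each simplex with vertices in this order, K has dimension 2 with simplices:

  0-simplices (9): A, B, D, E, F, G, J, L, M
  1-simplices (27): AB, AE, AF, AJ, AL, AM, BD, BE, BG, BL, BM, DE, DF, DJ, DL, DM, EF, EG, EL, FG, FJ, FM, GJ, GL, GM, JL, JM
  2-simplices (18): ABE, ABM, AEL, AFJ, AFM, AJL, BDL, BDM, BEG, BGL, DEF, DEL, DFJ, DJM, EFG, FGM, GJL, GJM

Hence C_0 ≅ Z^9, C_1 ≅ Z^27, C_2 ≅ Z^18.

The boundary map ∂_1: C_1 → C_0 sends each edge [p,q] (with p < q) to q − p. For instance
  ∂GJ = J − G.
This gives a 9×27 integer matrix of rank 8; reducing to Smith normal form yields diagonal entries (1,1,1,1,1,1,1,1).

Boundary ∂_2: C_2 → C_1 maps a triangle to the signed sum of its edges. For instance
  ∂FGM = GM − FM + FG,
  ∂DEL = EL − DL + DE.
As a 27×18 matrix over Z this has rank 18, with invariant factors (1,1,1,1,1,1,1,1,1,1,1,1,1,1,1,1,1,2).

From H_k ≅ ker(∂_k) / im(∂_{k+1}) we obtain:

  H_0: rank C_0 − rank ∂_1 = 9 − 8 = 1, and the invariant factors of ∂_1 are all 1, so H_0 = Z.
  H_1: rank ker ∂_1 − rank ∂_2 = (27 − 8) − 18 = 1, and ∂_2 has invariant factor 2 > 1, so H_1 = Z ⊕ Z/2.
  H_2: rank ker ∂_2 − rank ∂_3 = (18 − 18) − 0 = 0, and there is no ∂_3, so H_2 = 0.

As a check, the Euler characteristic is 9 − 27 + 18 = 0, which agrees with 1 − 1 + 0 = 0.

Hence the Betti numbers are b_0 = 1, b_1 = 1, b_2 = 0.

b_0 = 1, b_1 = 1, b_2 = 0.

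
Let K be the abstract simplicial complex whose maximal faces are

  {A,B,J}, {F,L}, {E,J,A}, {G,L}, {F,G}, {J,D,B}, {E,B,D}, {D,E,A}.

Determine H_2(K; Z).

Take the total order A < B < D < E < F < G < J < L on the vertex set. Then K (dimension 2) consists of the simplices:

  0-simplices (8): A, B, D, E, F, G, J, L
  1-simplices (13): AB, AD, AE, AJ, BD, BE, BJ, DE, DJ, EJ, FG, FL, GL
  2-simplices (5): ABJ, ADE, AEJ, BDE, BDJ

so the chain groups are C_0 ≅ Z^8, C_1 ≅ Z^13, C_2 ≅ Z^5.

The boundary map ∂_1: C_1 → C_0 maps an edge to its endpoints' difference, ∂[p,q] = q − p. For instance
  ∂AB = B − A.
The 8×13 boundary matrix has rank 6 and Smith normal form diag(1,1,1,1,1,1).

Boundary ∂_2: C_2 → C_1 acts by ∂[p,q,r] = [q,r] − [p,r] + [p,q]. For instance
  ∂BDJ = DJ − BJ + BD,
  ∂AEJ = EJ − AJ + AE.
This gives a 13×5 integer matrix of rank 5; reducing to Smith normal form yields diagonal entries (1,1,1,1,1).

Now H_k = ker ∂_k / im ∂_{k+1}, so:

  H_2: rank ker ∂_2 − rank ∂_3 = (5 − 5) − 0 = 0, and there is no ∂_3, so H_2 ≅ 0.

(K is a triangulation of the disjoint union of the Möbius band and the circle S^1.)

H_2 = 0.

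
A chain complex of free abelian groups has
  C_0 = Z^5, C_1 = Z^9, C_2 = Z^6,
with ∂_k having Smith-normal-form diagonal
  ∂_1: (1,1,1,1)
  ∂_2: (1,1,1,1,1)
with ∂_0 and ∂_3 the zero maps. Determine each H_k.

H_0 = Z,  H_1 = 0,  H_2 = Z.

H_0: b_0 = 5 − 0 − 4 = 1; torsion from ∂_1 factors > 1: none. So H_0 = Z.
H_1: b_1 = 9 − 4 − 5 = 0; torsion from ∂_2 factors > 1: none. So H_1 = 0.
H_2: b_2 = 6 − 5 − 0 = 1; torsion from ∂_3 factors > 1: none. So H_2 = Z.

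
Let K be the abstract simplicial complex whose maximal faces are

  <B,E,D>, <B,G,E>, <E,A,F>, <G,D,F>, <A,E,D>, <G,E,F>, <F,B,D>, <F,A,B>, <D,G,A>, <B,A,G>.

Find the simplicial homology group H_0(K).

H_0 ≅ Z.

K has 6 vertices, 15 edges, 10 triangles.
rank ∂_0 = 0, rank ∂_1 = 5 ⇒ b_0 = 6 − 0 − 5 = 1; all invariant factors of ∂_1 are 1 so no torsion. So H_0 ≅ Z.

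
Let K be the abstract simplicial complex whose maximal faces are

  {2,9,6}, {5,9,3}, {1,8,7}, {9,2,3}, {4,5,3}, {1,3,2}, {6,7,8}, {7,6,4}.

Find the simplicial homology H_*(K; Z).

H_0 = Z,  H_1 = Z^2,  H_2 = 0.

K has 9 vertices, 18 edges, 8 triangles.
rank ∂_0 = 0, rank ∂_1 = 8 ⇒ b_0 = 9 − 0 − 8 = 1; all invariant factors of ∂_1 are 1 so no torsion. So H_0 ≅ Z.
rank ∂_1 = 8, rank ∂_2 = 8 ⇒ b_1 = 18 − 8 − 8 = 2; all invariant factors of ∂_2 are 1 so no torsion. So H_1 ≅ Z^2.
rank ∂_2 = 8, rank ∂_3 = 0 ⇒ b_2 = 8 − 8 − 0 = 0. So H_2 ≅ 0.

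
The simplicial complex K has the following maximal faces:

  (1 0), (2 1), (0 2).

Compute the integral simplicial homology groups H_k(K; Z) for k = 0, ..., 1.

We work with the vertex ordering 0 < 1 < 2. The simplices of K, each written with vertices in increasing order, are:

  0-simplices (3): [0], [1], [2]
  1-simplices (3): [0,1], [0,2], [1,2]

giving chain groups C_0 ≅ Z^3, C_1 ≅ Z^3.

The boundary map ∂_1: C_1 → C_0 is given by ∂[p,q] = [q] − [p]. For instance
  ∂[0,2] = [2] − [0].
As a 3×3 matrix over Z this has rank 2, with invariant factors (1,1).

From H_k ≅ ker(∂_k) / im(∂_{k+1}) we obtain:

  H_0: rank C_0 − rank ∂_1 = 3 − 2 = 1, and the invariant factors of ∂_1 are all 1, so H_0 = Z.
  H_1: rank ker ∂_1 − rank ∂_2 = (3 − 2) − 0 = 1, and there is no ∂_2, so H_1 = Z.

As a check, the Euler characteristic is 3 − 3 = 0, which agrees with 1 − 1 = 0.
(K is a triangulation of the circle S^1.)

H_0 ≅ Z,  H_1 ≅ Z.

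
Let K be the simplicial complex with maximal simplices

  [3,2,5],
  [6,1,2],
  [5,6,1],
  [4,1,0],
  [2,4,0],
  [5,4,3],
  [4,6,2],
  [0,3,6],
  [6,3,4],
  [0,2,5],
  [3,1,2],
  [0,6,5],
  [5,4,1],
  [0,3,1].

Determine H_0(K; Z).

We work with the vertex ordering 0 < 1 < 2 < 3 < 4 < 5 < 6. The simplices of K, each written with vertices in increasing order, are:

  0-simplices (7): [0], [1], [2], [3], [4], [5], [6]
  1-simplices (21): [0,1], [0,2], [0,3], [0,4], [0,5], [0,6], [1,2], [1,3], [1,4], [1,5], [1,6], [2,3], [2,4], [2,5], [2,6], [3,4], [3,5], [3,6], [4,5], [4,6], [5,6]
  2-simplices (14): [0,1,3], [0,1,4], [0,2,4], [0,2,5], [0,3,6], [0,5,6], [1,2,3], [1,2,6], [1,4,5], [1,5,6], [2,3,5], [2,4,6], [3,4,5], [3,4,6]

Hence C_0 ≅ Z^7, C_1 ≅ Z^21, C_2 ≅ Z^14.

The boundary map ∂_1: C_1 → C_0 is given by ∂[p,q] = [q] − [p]. For instance
  ∂[0,6] = [6] − [0].
This gives a 7×21 integer matrix of rank 6; reducing to Smith normal form yields diagonal entries (1,1,1,1,1,1).

∂_2: C_2 → C_1 acts by ∂[p,q,r] = [q,r] − [p,r] + [p,q]. For instance
  ∂[0,1,4] = [1,4] − [0,4] + [0,1],
  ∂[0,2,4] = [2,4] − [0,4] + [0,2].
The resulting 21×14 matrix has rank 13, and its Smith normal form has invariant factors (1,1,1,1,1,1,1,1,1,1,1,1,1).

Reading off H_k = ker ∂_k / im ∂_{k+1}:

  H_0: rank C_0 − rank ∂_1 = 7 − 6 = 1, and the invariant factors of ∂_1 are all 1, so H_0 = Z.

(K is a triangulation of the torus T^2.)

H_0 = Z.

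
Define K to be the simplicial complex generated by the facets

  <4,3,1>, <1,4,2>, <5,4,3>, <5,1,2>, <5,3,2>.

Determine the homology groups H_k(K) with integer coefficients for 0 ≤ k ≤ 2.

We work with the vertex ordering 1 < 2 < 3 < 4 < 5. The simplices of K, each written with vertices in increasing order, are:

  0-simplices (5): [1], [2], [3], [4], [5]
  1-simplices (10): [1,2], [1,3], [1,4], [1,5], [2,3], [2,4], [2,5], [3,4], [3,5], [4,5]
  2-simplices (5): [1,2,4], [1,2,5], [1,3,4], [2,3,5], [3,4,5]

Hence C_0 ≅ Z^5, C_1 ≅ Z^10, C_2 ≅ Z^5.

Boundary ∂_1: C_1 → C_0 sends each edge [p,q] (with p < q) to q − p. For instance
  ∂[1,5] = [5] − [1].
As a 5×10 matrix over Z this has rank 4, with invariant factors (1,1,1,1).

The boundary map ∂_2: C_2 → C_1 sends each 2-simplex [p,q,r] to [q,r] − [p,r] + [p,q]. For instance
  ∂[1,2,4] = [2,4] − [1,4] + [1,2],
  ∂[1,3,4] = [3,4] − [1,4] + [1,3].
The 10×5 boundary matrix has rank 5 and Smith normal form diag(1,1,1,1,1).

From H_k ≅ ker(∂_k) / im(∂_{k+1}) we obtain:

  H_0: rank C_0 − rank ∂_1 = 5 − 4 = 1, and the invariant factors of ∂_1 are all 1, so H_0 = Z.
  H_1: rank ker ∂_1 − rank ∂_2 = (10 − 4) − 5 = 1, and the invariant factors of ∂_2 are all 1, so H_1 = Z.
  H_2: rank ker ∂_2 − rank ∂_3 = (5 − 5) − 0 = 0, and there is no ∂_3, so H_2 = 0.

(K is a triangulation of the Möbius band.)

H_0 ≅ Z,  H_1 ≅ Z,  H_2 = 0.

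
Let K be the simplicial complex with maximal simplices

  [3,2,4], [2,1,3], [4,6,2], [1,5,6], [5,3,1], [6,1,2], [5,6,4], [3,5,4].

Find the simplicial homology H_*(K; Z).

H_0 = Z,  H_1 = 0,  H_2 = Z.

Order the vertices as 1 < 2 < 3 < 4 < 5 < 6. Listing each simplex with vertices in this order, K has dimension 2 with simplices:

  0-simplices (6): [1], [2], [3], [4], [5], [6]
  1-simplices (12): [1,2], [1,3], [1,5], [1,6], [2,3], [2,4], [2,6], [3,4], [3,5], [4,5], [4,6], [5,6]
  2-simplices (8): [1,2,3], [1,2,6], [1,3,5], [1,5,6], [2,3,4], [2,4,6], [3,4,5], [4,5,6]

Hence C_0 ≅ Z^6, C_1 ≅ Z^12, C_2 ≅ Z^8.

The boundary map ∂_1: C_1 → C_0 maps an edge to its endpoints' difference, ∂[p,q] = q − p.
The resulting 6×12 matrix has rank 5, and its Smith normal form has invariant factors (1,1,1,1,1).

∂_2: C_2 → C_1 maps a triangle to the signed sum of its edges. For instance
  ∂[4,5,6] = [5,6] − [4,6] + [4,5],
  ∂[1,3,5] = [3,5] − [1,5] + [1,3].
The resulting 12×8 matrix has rank 7, and its Smith normal form has invariant factors (1,1,1,1,1,1,1).

Computing H_k = (kernel of ∂_k) / (image of ∂_{k+1}):

  H_0: rank C_0 − rank ∂_1 = 6 − 5 = 1, and the invariant factors of ∂_1 are all 1, so H_0 ≅ Z.
  H_1: rank ker ∂_1 − rank ∂_2 = (12 − 5) − 7 = 0, and the invariant factors of ∂_2 are all 1, so H_1 ≅ 0.
  H_2: rank ker ∂_2 − rank ∂_3 = (8 − 7) − 0 = 1, and there is no ∂_3, so H_2 ≅ Z.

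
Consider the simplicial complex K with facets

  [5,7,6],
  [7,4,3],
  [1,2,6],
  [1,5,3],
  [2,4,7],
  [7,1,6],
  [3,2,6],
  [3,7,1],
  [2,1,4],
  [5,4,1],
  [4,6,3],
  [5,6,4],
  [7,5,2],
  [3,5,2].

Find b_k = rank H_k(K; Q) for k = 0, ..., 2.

Order the vertices as 1 < 2 < 3 < 4 < 5 < 6 < 7. Listing each simplex with vertices in this order, K has dimension 2 with simplices:

  0-simplices (7): [1], [2], [3], [4], [5], [6], [7]
  1-simplices (21): [1,2], [1,3], [1,4], [1,5], [1,6], [1,7], [2,3], [2,4], [2,5], [2,6], [2,7], [3,4], [3,5], [3,6], [3,7], [4,5], [4,6], [4,7], [5,6], [5,7], [6,7]
  2-simplices (14): [1,2,4], [1,2,6], [1,3,5], [1,3,7], [1,4,5], [1,6,7], [2,3,5], [2,3,6], [2,4,7], [2,5,7], [3,4,6], [3,4,7], [4,5,6], [5,6,7]

giving chain groups C_0 ≅ Z^7, C_1 ≅ Z^21, C_2 ≅ Z^14.

∂_1: C_1 → C_0 is given by ∂[p,q] = [q] − [p].
As a 7×21 matrix over Z this has rank 6, with invariant factors (1,1,1,1,1,1).

∂_2: C_2 → C_1 sends each 2-simplex [p,q,r] to [q,r] − [p,r] + [p,q]. For instance
  ∂[1,2,4] = [2,4] − [1,4] + [1,2],
  ∂[1,4,5] = [4,5] − [1,5] + [1,4].
The 21×14 boundary matrix has rank 13 and Smith normal form diag(1,1,1,1,1,1,1,1,1,1,1,1,1).

Computing H_k = (kernel of ∂_k) / (image of ∂_{k+1}):

  H_0: rank C_0 − rank ∂_1 = 7 − 6 = 1, and the invariant factors of ∂_1 are all 1, so H_0 ≅ Z.
  H_1: rank ker ∂_1 − rank ∂_2 = (21 − 6) − 13 = 2, and the invariant factors of ∂_2 are all 1, so H_1 ≅ Z^2.
  H_2: rank ker ∂_2 − rank ∂_3 = (14 − 13) − 0 = 1, and there is no ∂_3, so H_2 ≅ Z.

(K is a triangulation of the torus T^2.)

Hence the Betti numbers are b_0 = 1, b_1 = 2, b_2 = 1.

b_0 = 1, b_1 = 2, b_2 = 1.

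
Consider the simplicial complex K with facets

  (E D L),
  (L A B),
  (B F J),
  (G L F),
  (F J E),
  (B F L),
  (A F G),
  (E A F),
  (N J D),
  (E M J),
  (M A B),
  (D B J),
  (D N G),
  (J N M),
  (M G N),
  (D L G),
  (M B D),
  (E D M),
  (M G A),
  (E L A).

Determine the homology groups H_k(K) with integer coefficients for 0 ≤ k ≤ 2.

Order the vertices as A < B < D < E < F < G < J < L < M < N. Listing each simplex with vertices in this order, K has dimension 2 with simplices:

  0-simplices (10): A, B, D, E, F, G, J, L, M, N
  1-simplices (30): AB, AE, AF, AG, AL, AM, BD, BF, BJ, BL, BM, DE, DG, DJ, DL, DM, DN, EF, EJ, EL, EM, FG, FJ, FL, GL, GM, GN, JM, JN, MN
  2-simplices (20): ABL, ABM, AEF, AEL, AFG, AGM, BDJ, BDM, BFJ, BFL, DEL, DEM, DGL, DGN, DJN, EFJ, EJM, FGL, GMN, JMN

giving chain groups C_0 ≅ Z^10, C_1 ≅ Z^30, C_2 ≅ Z^20.

The boundary map ∂_1: C_1 → C_0 sends each edge [p,q] (with p < q) to q − p. For instance
  ∂BJ = J − B.
The resulting 10×30 matrix has rank 9, and its Smith normal form has invariant factors (1,1,1,1,1,1,1,1,1).

∂_2: C_2 → C_1 acts by ∂[p,q,r] = [q,r] − [p,r] + [p,q]. For instance
  ∂AEL = EL − AL + AE,
  ∂DGL = GL − DL + DG.
The resulting 30×20 matrix has rank 20, and its Smith normal form has invariant factors (1,1,1,1,1,1,1,1,1,1,1,1,1,1,1,1,1,1,1,2).

Now H_k = ker ∂_k / im ∂_{k+1}, so:

  H_0: rank C_0 − rank ∂_1 = 10 − 9 = 1, and the invariant factors of ∂_1 are all 1, so H_0 ≅ Z.
  H_1: rank ker ∂_1 − rank ∂_2 = (30 − 9) − 20 = 1, and ∂_2 has invariant factor 2 > 1, so H_1 ≅ Z × Z/2.
  H_2: rank ker ∂_2 − rank ∂_3 = (20 − 20) − 0 = 0, and there is no ∂_3, so H_2 ≅ 0.

As a check, the Euler characteristic is 10 − 30 + 20 = 0, which agrees with 1 − 1 + 0 = 0.

H_0 ≅ Z,  H_1 ≅ Z × Z/2,  H_2 = 0.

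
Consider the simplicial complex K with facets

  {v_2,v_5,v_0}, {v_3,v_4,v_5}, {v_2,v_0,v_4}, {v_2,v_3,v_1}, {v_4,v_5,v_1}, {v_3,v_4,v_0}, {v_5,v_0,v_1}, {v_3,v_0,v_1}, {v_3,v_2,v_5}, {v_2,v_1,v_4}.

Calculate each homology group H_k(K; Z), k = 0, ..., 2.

H_0 = Z,  H_1 = Z/2,  H_2 = 0.

Fix the vertex order v_0 < v_1 < v_2 < v_3 < v_4 < v_5 and write every simplex with vertices in increasing order. Then dim K = 2 and the simplices of K are:

  0-simplices (6): [v_0], [v_1], [v_2], [v_3], [v_4], [v_5]
  1-simplices (15): (15 of them)
  2-simplices (10): [v_0,v_1,v_3], [v_0,v_1,v_5], [v_0,v_2,v_4], [v_0,v_2,v_5], [v_0,v_3,v_4], [v_1,v_2,v_3], [v_1,v_2,v_4], [v_1,v_4,v_5], [v_2,v_3,v_5], [v_3,v_4,v_5]

giving chain groups C_0 ≅ Z^6, C_1 ≅ Z^15, C_2 ≅ Z^10.

Boundary ∂_1: C_1 → C_0 is given by ∂[p,q] = [q] − [p]. For instance
  ∂[v_3,v_5] = [v_5] − [v_3].
As a 6×15 matrix over Z this has rank 5, with invariant factors (1,1,1,1,1).

∂_2: C_2 → C_1 maps a triangle to the signed sum of its edges. For instance
  ∂[v_0,v_2,v_4] = [v_2,v_4] − [v_0,v_4] + [v_0,v_2],
  ∂[v_0,v_1,v_3] = [v_1,v_3] − [v_0,v_3] + [v_0,v_1].
This gives a 15×10 integer matrix of rank 10; reducing to Smith normal form yields diagonal entries (1,1,1,1,1,1,1,1,1,2).

Computing H_k = (kernel of ∂_k) / (image of ∂_{k+1}):

  H_0: rank C_0 − rank ∂_1 = 6 − 5 = 1, and the invariant factors of ∂_1 are all 1, so H_0 ≅ Z.
  H_1: rank ker ∂_1 − rank ∂_2 = (15 − 5) − 10 = 0, and ∂_2 has invariant factor 2 > 1, so H_1 ≅ Z/2.
  H_2: rank ker ∂_2 − rank ∂_3 = (10 − 10) − 0 = 0, and there is no ∂_3, so H_2 ≅ 0.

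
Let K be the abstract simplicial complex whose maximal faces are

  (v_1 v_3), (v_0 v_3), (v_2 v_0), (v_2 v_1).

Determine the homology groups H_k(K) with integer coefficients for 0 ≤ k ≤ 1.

K has 4 vertices, 4 edges.
rank ∂_0 = 0, rank ∂_1 = 3 ⇒ b_0 = 4 − 0 − 3 = 1; all invariant factors of ∂_1 are 1 so no torsion. So H_0 ≅ Z.
rank ∂_1 = 3, rank ∂_2 = 0 ⇒ b_1 = 4 − 3 − 0 = 1. So H_1 ≅ Z.

H_0 = Z,  H_1 = Z.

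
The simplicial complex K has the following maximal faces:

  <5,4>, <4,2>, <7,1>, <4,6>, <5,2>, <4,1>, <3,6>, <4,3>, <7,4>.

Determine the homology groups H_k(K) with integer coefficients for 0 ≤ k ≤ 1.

Fix the vertex order 1 < 2 < 3 < 4 < 5 < 6 < 7 and write every simplex with vertices in increasing order. Then dim K = 1 and the simplices of K are:

  0-simplices (7): [1], [2], [3], [4], [5], [6], [7]
  1-simplices (9): [1,4], [1,7], [2,4], [2,5], [3,4], [3,6], [4,5], [4,6], [4,7]

giving chain groups C_0 ≅ Z^7, C_1 ≅ Z^9.

Boundary ∂_1: C_1 → C_0 sends each edge [p,q] (with p < q) to q − p. For instance
  ∂[2,5] = [5] − [2].
As a 7×9 matrix over Z this has rank 6, with invariant factors (1,1,1,1,1,1).

Computing H_k = (kernel of ∂_k) / (image of ∂_{k+1}):

  H_0: rank C_0 − rank ∂_1 = 7 − 6 = 1, and the invariant factors of ∂_1 are all 1, so H_0 ≅ Z.
  H_1: rank ker ∂_1 − rank ∂_2 = (9 − 6) − 0 = 3, and there is no ∂_2, so H_1 ≅ Z^3.

(K is a triangulation of a wedge of 3 circles.)

H_0 ≅ Z,  H_1 ≅ Z^3.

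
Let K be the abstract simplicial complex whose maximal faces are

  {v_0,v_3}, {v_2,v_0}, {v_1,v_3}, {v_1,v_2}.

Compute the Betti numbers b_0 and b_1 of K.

b_0 = 1, b_1 = 1.

Take the total order v_0 < v_1 < v_2 < v_3 on the vertex set. Then K (dimension 1) consists of the simplices:

  0-simplices (4): [v_0], [v_1], [v_2], [v_3]
  1-simplices (4): [v_0,v_2], [v_0,v_3], [v_1,v_2], [v_1,v_3]

Hence C_0 ≅ Z^4, C_1 ≅ Z^4.

The boundary map ∂_1: C_1 → C_0 maps an edge to its endpoints' difference, ∂[p,q] = q − p.
The 4×4 boundary matrix has rank 3 and Smith normal form diag(1,1,1).

Computing H_k = (kernel of ∂_k) / (image of ∂_{k+1}):

  H_0: rank C_0 − rank ∂_1 = 4 − 3 = 1, and the invariant factors of ∂_1 are all 1, so H_0 ≅ Z.
  H_1: rank ker ∂_1 − rank ∂_2 = (4 − 3) − 0 = 1, and there is no ∂_2, so H_1 ≅ Z.

As a check, the Euler characteristic is 4 − 4 = 0, which agrees with 1 − 1 = 0.

Hence the Betti numbers are b_0 = 1, b_1 = 1.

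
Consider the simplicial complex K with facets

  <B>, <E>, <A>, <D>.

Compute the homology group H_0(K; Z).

We work with the vertex ordering A < B < D < E. The simplices of K, each written with vertices in increasing order, are:

  0-simplices (4): A, B, D, E

so the chain groups are C_0 ≅ Z^4.

Reading off H_k = ker ∂_k / im ∂_{k+1}:

  H_0: rank C_0 − rank ∂_1 = 4 − 0 = 4, and there is no ∂_1, so H_0 ≅ Z^4.

(K is a triangulation of a set of 4 points.)

H_0 = Z^4.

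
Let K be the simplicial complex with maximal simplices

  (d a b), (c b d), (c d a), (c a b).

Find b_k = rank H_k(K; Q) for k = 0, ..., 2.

Order the vertices as a < b < c < d. Listing each simplex with vertices in this order, K has dimension 2 with simplices:

  0-simplices (4): a, b, c, d
  1-simplices (6): ab, ac, ad, bc, bd, cd
  2-simplices (4): abc, abd, acd, bcd

giving chain groups C_0 ≅ Z^4, C_1 ≅ Z^6, C_2 ≅ Z^4.

Boundary ∂_1: C_1 → C_0 is given by ∂[p,q] = [q] − [p]. For instance
  ∂bd = d − b.
The resulting 4×6 matrix has rank 3, and its Smith normal form has invariant factors (1,1,1).

∂_2: C_2 → C_1 maps a triangle to the signed sum of its edges. For instance
  ∂bcd = cd − bd + bc,
  ∂abc = bc − ac + ab.
The 6×4 boundary matrix has rank 3 and Smith normal form diag(1,1,1).

Reading off H_k = ker ∂_k / im ∂_{k+1}:

  H_0: rank C_0 − rank ∂_1 = 4 − 3 = 1, and the invariant factors of ∂_1 are all 1, so H_0 ≅ Z.
  H_1: rank ker ∂_1 − rank ∂_2 = (6 − 3) − 3 = 0, and the invariant factors of ∂_2 are all 1, so H_1 ≅ 0.
  H_2: rank ker ∂_2 − rank ∂_3 = (4 − 3) − 0 = 1, and there is no ∂_3, so H_2 ≅ Z.

Hence the Betti numbers are b_0 = 1, b_1 = 0, b_2 = 1.

b_0 = 1, b_1 = 0, b_2 = 1.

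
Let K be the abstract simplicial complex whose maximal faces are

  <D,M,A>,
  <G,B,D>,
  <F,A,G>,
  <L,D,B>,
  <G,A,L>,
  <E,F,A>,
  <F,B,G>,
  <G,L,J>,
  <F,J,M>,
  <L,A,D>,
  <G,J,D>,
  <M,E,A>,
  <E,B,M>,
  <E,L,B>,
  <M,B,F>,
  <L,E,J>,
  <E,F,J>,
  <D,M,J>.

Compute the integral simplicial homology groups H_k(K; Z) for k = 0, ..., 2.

H_0 ≅ Z,  H_1 ≅ Z ⊕ Z/2,  H_2 = 0.

Order the vertices as A < B < D < E < F < G < J < L < M. Listing each simplex with vertices in this order, K has dimension 2 with simplices:

  0-simplices (9): A, B, D, E, F, G, J, L, M
  1-simplices (27): AD, AE, AF, AG, AL, AM, BD, BE, BF, BG, BL, BM, DG, DJ, DL, DM, EF, EJ, EL, EM, FG, FJ, FM, GJ, GL, JL, JM
  2-simplices (18): ADL, ADM, AEF, AEM, AFG, AGL, BDG, BDL, BEL, BEM, BFG, BFM, DGJ, DJM, EFJ, EJL, FJM, GJL

Hence C_0 ≅ Z^9, C_1 ≅ Z^27, C_2 ≅ Z^18.

The boundary map ∂_1: C_1 → C_0 is given by ∂[p,q] = [q] − [p]. For instance
  ∂JL = L − J.
As a 9×27 matrix over Z this has rank 8, with invariant factors (1,1,1,1,1,1,1,1).

∂_2: C_2 → C_1 acts by ∂[p,q,r] = [q,r] − [p,r] + [p,q]. For instance
  ∂BEL = EL − BL + BE,
  ∂AEM = EM − AM + AE.
As a 27×18 matrix over Z this has rank 18, with invariant factors (1,1,1,1,1,1,1,1,1,1,1,1,1,1,1,1,1,2).

Reading off H_k = ker ∂_k / im ∂_{k+1}:

  H_0: rank C_0 − rank ∂_1 = 9 − 8 = 1, and the invariant factors of ∂_1 are all 1, so H_0 ≅ Z.
  H_1: rank ker ∂_1 − rank ∂_2 = (27 − 8) − 18 = 1, and ∂_2 has invariant factor 2 > 1, so H_1 ≅ Z ⊕ Z/2.
  H_2: rank ker ∂_2 − rank ∂_3 = (18 − 18) − 0 = 0, and there is no ∂_3, so H_2 ≅ 0.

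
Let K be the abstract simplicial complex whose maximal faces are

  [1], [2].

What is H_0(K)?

Fix the vertex order 1 < 2 and write every simplex with vertices in increasing order. Then dim K = 0 and the simplices of K are:

  0-simplices (2): [1], [2]

Hence C_0 ≅ Z^2.

Computing H_k = (kernel of ∂_k) / (image of ∂_{k+1}):

  H_0: rank C_0 − rank ∂_1 = 2 − 0 = 2, and there is no ∂_1, so H_0 = Z^2.

H_0 ≅ Z^2.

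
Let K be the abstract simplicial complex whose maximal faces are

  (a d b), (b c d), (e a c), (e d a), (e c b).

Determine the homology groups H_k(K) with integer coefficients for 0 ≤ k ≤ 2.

Take the total order a < b < c < d < e on the vertex set. Then K (dimension 2) consists of the simplices:

  0-simplices (5): a, b, c, d, e
  1-simplices (10): ab, ac, ad, ae, bc, bd, be, cd, ce, de
  2-simplices (5): abd, ace, ade, bcd, bce

so the chain groups are C_0 ≅ Z^5, C_1 ≅ Z^10, C_2 ≅ Z^5.

The boundary map ∂_1: C_1 → C_0 is given by ∂[p,q] = [q] − [p]. For instance
  ∂bd = d − b.
This gives a 5×10 integer matrix of rank 4; reducing to Smith normal form yields diagonal entries (1,1,1,1).

∂_2: C_2 → C_1 acts by ∂[p,q,r] = [q,r] − [p,r] + [p,q]. For instance
  ∂bce = ce − be + bc,
  ∂ade = de − ae + ad.
The resulting 10×5 matrix has rank 5, and its Smith normal form has invariant factors (1,1,1,1,1).

Computing H_k = (kernel of ∂_k) / (image of ∂_{k+1}):

  H_0: rank C_0 − rank ∂_1 = 5 − 4 = 1, and the invariant factors of ∂_1 are all 1, so H_0 = Z.
  H_1: rank ker ∂_1 − rank ∂_2 = (10 − 4) − 5 = 1, and the invariant factors of ∂_2 are all 1, so H_1 = Z.
  H_2: rank ker ∂_2 − rank ∂_3 = (5 − 5) − 0 = 0, and there is no ∂_3, so H_2 = 0.

H_0 ≅ Z,  H_1 ≅ Z,  H_2 = 0.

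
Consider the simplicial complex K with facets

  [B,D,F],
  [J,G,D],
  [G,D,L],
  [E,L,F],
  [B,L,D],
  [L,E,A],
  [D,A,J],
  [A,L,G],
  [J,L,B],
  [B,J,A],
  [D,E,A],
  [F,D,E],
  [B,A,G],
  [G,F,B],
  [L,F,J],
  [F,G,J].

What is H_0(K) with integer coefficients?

H_0 ≅ Z.

Order the vertices as A < B < D < E < F < G < J < L. Listing each simplex with vertices in this order, K has dimension 2 with simplices:

  0-simplices (8): A, B, D, E, F, G, J, L
  1-simplices (24): AB, AD, AE, AG, AJ, AL, BD, BF, BG, BJ, BL, DE, DF, DG, DJ, DL, EF, EL, FG, FJ, FL, GJ, GL, JL
  2-simplices (16): ABG, ABJ, ADE, ADJ, AEL, AGL, BDF, BDL, BFG, BJL, DEF, DGJ, DGL, EFL, FGJ, FJL

so the chain groups are C_0 ≅ Z^8, C_1 ≅ Z^24, C_2 ≅ Z^16.

∂_1: C_1 → C_0 is given by ∂[p,q] = [q] − [p].
The resulting 8×24 matrix has rank 7, and its Smith normal form has invariant factors (1,1,1,1,1,1,1).

The boundary map ∂_2: C_2 → C_1 acts by ∂[p,q,r] = [q,r] − [p,r] + [p,q]. For instance
  ∂AEL = EL − AL + AE,
  ∂ABJ = BJ − AJ + AB.
The 24×16 boundary matrix has rank 15 and Smith normal form diag(1,1,1,1,1,1,1,1,1,1,1,1,1,1,1).

Now H_k = ker ∂_k / im ∂_{k+1}, so:

  H_0: rank C_0 − rank ∂_1 = 8 − 7 = 1, and the invariant factors of ∂_1 are all 1, so H_0 ≅ Z.

(K is a triangulation of the torus T^2.)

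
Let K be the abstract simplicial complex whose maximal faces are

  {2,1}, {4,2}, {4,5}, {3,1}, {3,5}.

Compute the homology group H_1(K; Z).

Take the total order 1 < 2 < 3 < 4 < 5 on the vertex set. Then K (dimension 1) consists of the simplices:

  0-simplices (5): [1], [2], [3], [4], [5]
  1-simplices (5): [1,2], [1,3], [2,4], [3,5], [4,5]

Hence C_0 ≅ Z^5, C_1 ≅ Z^5.

Boundary ∂_1: C_1 → C_0 maps an edge to its endpoints' difference, ∂[p,q] = q − p.
This gives a 5×5 integer matrix of rank 4; reducing to Smith normal form yields diagonal entries (1,1,1,1).

From H_k ≅ ker(∂_k) / im(∂_{k+1}) we obtain:

  H_1: rank ker ∂_1 − rank ∂_2 = (5 − 4) − 0 = 1, and there is no ∂_2, so H_1 ≅ Z.

H_1 ≅ Z.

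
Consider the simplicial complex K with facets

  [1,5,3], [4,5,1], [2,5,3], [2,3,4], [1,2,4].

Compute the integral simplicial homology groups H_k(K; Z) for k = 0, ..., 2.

K has 5 vertices, 10 edges, 5 triangles.
rank ∂_0 = 0, rank ∂_1 = 4 ⇒ b_0 = 5 − 0 − 4 = 1; all invariant factors of ∂_1 are 1 so no torsion. So H_0 = Z.
rank ∂_1 = 4, rank ∂_2 = 5 ⇒ b_1 = 10 − 4 − 5 = 1; all invariant factors of ∂_2 are 1 so no torsion. So H_1 = Z.
rank ∂_2 = 5, rank ∂_3 = 0 ⇒ b_2 = 5 − 5 − 0 = 0. So H_2 = 0.

H_0 = Z,  H_1 = Z,  H_2 = 0.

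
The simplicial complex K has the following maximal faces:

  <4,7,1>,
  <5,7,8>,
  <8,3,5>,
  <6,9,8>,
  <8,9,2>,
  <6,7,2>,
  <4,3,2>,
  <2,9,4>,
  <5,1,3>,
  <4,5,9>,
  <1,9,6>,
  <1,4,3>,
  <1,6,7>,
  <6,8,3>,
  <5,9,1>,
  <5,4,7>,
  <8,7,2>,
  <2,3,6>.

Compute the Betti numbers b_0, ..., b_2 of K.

Fix the vertex order 1 < 2 < 3 < 4 < 5 < 6 < 7 < 8 < 9 and write every simplex with vertices in increasing order. Then dim K = 2 and the simplices of K are:

  0-simplices (9): [1], [2], [3], [4], [5], [6], [7], [8], [9]
  1-simplices (27): (27 of them)
  2-simplices (18): [1,3,4], [1,3,5], [1,4,7], [1,5,9], [1,6,7], [1,6,9], [2,3,4], [2,3,6], [2,4,9], [2,6,7], [2,7,8], [2,8,9], [3,5,8], [3,6,8], [4,5,7], [4,5,9], [5,7,8], [6,8,9]

Hence C_0 ≅ Z^9, C_1 ≅ Z^27, C_2 ≅ Z^18.

The boundary map ∂_1: C_1 → C_0 is given by ∂[p,q] = [q] − [p].
As a 9×27 matrix over Z this has rank 8, with invariant factors (1,1,1,1,1,1,1,1).

Boundary ∂_2: C_2 → C_1 acts by ∂[p,q,r] = [q,r] − [p,r] + [p,q]. For instance
  ∂[2,4,9] = [4,9] − [2,9] + [2,4],
  ∂[2,3,6] = [3,6] − [2,6] + [2,3].
As a 27×18 matrix over Z this has rank 18, with invariant factors (1,1,1,1,1,1,1,1,1,1,1,1,1,1,1,1,1,2).

Reading off H_k = ker ∂_k / im ∂_{k+1}:

  H_0: rank C_0 − rank ∂_1 = 9 − 8 = 1, and the invariant factors of ∂_1 are all 1, so H_0 = Z.
  H_1: rank ker ∂_1 − rank ∂_2 = (27 − 8) − 18 = 1, and ∂_2 has invariant factor 2 > 1, so H_1 = Z ⊕ Z_2.
  H_2: rank ker ∂_2 − rank ∂_3 = (18 − 18) − 0 = 0, and there is no ∂_3, so H_2 = 0.

As a check, the Euler characteristic is 9 − 27 + 18 = 0, which agrees with 1 − 1 + 0 = 0.
(K is a triangulation of the Klein bottle.)

Hence the Betti numbers are b_0 = 1, b_1 = 1, b_2 = 0.

b_0 = 1, b_1 = 1, b_2 = 0.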